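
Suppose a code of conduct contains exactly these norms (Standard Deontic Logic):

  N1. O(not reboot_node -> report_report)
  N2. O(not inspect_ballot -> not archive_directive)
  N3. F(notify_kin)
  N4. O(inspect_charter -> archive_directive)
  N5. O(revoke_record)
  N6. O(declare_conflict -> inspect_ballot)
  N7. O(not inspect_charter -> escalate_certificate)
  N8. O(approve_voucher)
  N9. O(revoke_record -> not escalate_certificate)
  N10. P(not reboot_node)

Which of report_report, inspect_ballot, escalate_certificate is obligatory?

inspect_ballot

Premise 5 gives O(revoke_record).
From O(revoke_record) and premise 9, O(revoke_record -> not escalate_certificate), we obtain O(not escalate_certificate).
Premise 7 is O(not inspect_charter -> escalate_certificate); contrapositively O(not escalate_certificate -> inspect_charter). Since O(not escalate_certificate) holds, K gives O(inspect_charter).
With premise 4, O(inspect_charter -> archive_directive), the K-axiom yields O(archive_directive).
Premise 2, O(not inspect_ballot -> not archive_directive), contraposes to O(archive_directive -> inspect_ballot); with O(archive_directive) we get O(inspect_ballot).
So O(inspect_ballot) holds — inspect_ballot is obligatory. None of the other listed options is made obligatory by any chain of premises.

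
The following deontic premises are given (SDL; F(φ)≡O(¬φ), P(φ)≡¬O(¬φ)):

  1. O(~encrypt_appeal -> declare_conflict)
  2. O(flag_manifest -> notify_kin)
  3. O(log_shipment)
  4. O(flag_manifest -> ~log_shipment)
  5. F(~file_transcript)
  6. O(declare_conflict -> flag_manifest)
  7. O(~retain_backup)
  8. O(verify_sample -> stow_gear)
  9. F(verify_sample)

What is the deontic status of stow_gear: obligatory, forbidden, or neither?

Neither

Premise 8 is O(verify_sample -> stow_gear), but O(verify_sample) is not derivable from the premises, so it does not yield O(stow_gear).
No premise or chain of K-axiom applications forces O(stow_gear), and none forces O(~stow_gear). So stow_gear is neither obligatory nor forbidden under these norms.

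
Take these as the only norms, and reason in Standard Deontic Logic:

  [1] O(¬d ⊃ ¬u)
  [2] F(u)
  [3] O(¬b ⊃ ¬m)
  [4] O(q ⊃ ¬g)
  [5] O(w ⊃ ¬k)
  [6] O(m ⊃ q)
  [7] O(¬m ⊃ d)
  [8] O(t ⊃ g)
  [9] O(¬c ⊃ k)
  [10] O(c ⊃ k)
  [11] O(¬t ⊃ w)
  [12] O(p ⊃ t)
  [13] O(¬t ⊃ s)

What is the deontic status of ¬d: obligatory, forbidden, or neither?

Premises 9 and 10 cover both cases: O(¬c ⊃ k) and O(c ⊃ k). Since ¬c ∨ c is a tautology, O(k) follows.
Premise 5 is O(w ⊃ ¬k); contrapositively O(k ⊃ ¬w). Since O(k) holds, K gives O(¬w).
Premise 11 is O(¬t ⊃ w); contrapositively O(¬w ⊃ t). Since O(¬w) holds, K gives O(t).
From O(t) and premise 8, O(t ⊃ g), we obtain O(g).
Premise 4, O(q ⊃ ¬g), contraposes to O(g ⊃ ¬q); with O(g) we get O(¬q).
The contrapositive of premise 6 (O(m ⊃ q)) is O(¬q ⊃ ¬m), and O(¬q) is already established, so O(¬m).
Premise 7 is O(¬m ⊃ d); since O(¬m), deontic closure gives O(d).
Premises 1, 2, 3, 12, 13 do not contribute to this derivation.
Thus O(d), which is F(¬d): ¬d is forbidden.

Forbidden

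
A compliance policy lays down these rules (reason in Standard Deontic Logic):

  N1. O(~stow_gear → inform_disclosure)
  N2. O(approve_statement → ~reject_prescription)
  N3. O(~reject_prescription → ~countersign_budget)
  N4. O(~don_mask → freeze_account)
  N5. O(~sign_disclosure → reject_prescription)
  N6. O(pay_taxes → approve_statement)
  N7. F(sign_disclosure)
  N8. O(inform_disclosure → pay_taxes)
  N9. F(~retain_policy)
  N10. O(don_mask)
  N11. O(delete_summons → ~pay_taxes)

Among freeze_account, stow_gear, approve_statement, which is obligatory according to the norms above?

Premise 7, F(sign_disclosure), is equivalent to O(~sign_disclosure).
Premise 5 is O(~sign_disclosure → reject_prescription); since O(~sign_disclosure), deontic closure gives O(reject_prescription).
Premise 2 is O(approve_statement → ~reject_prescription); contrapositively O(reject_prescription → ~approve_statement). Since O(reject_prescription) holds, K gives O(~approve_statement).
The contrapositive of premise 6 (O(pay_taxes → approve_statement)) is O(~approve_statement → ~pay_taxes), and O(~approve_statement) is already established, so O(~pay_taxes).
Premise 8, O(inform_disclosure → pay_taxes), contraposes to O(~pay_taxes → ~inform_disclosure); with O(~pay_taxes) we get O(~inform_disclosure).
The contrapositive of premise 1 (O(~stow_gear → inform_disclosure)) is O(~inform_disclosure → stow_gear), and O(~inform_disclosure) is already established, so O(stow_gear).
So O(stow_gear) holds — stow_gear is obligatory. None of the other listed options is made obligatory by any chain of premises.

stow_gear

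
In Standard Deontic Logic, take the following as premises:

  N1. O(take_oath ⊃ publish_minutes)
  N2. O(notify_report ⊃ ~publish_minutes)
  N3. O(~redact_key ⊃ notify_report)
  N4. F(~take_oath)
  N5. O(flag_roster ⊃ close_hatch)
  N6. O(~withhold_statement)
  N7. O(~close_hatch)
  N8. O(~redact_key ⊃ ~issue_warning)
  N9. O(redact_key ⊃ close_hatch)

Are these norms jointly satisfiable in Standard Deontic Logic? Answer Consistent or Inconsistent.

Inconsistent

Premise 4 is F(~take_oath), i.e. O(take_oath).
From O(take_oath) and premise 1, O(take_oath ⊃ publish_minutes), we obtain O(publish_minutes).
The contrapositive of premise 2 (O(notify_report ⊃ ~publish_minutes)) is O(publish_minutes ⊃ ~notify_report), and O(publish_minutes) is already established, so O(~notify_report).
The contrapositive of premise 3 (O(~redact_key ⊃ notify_report)) is O(~notify_report ⊃ redact_key), and O(~notify_report) is already established, so O(redact_key).
From O(redact_key) and premise 9, O(redact_key ⊃ close_hatch), we obtain O(close_hatch).
Yet premise 7 states O(~close_hatch).
We now have both O(close_hatch) and O(~close_hatch) — close_hatch is simultaneously obligatory and forbidden, violating the D-axiom.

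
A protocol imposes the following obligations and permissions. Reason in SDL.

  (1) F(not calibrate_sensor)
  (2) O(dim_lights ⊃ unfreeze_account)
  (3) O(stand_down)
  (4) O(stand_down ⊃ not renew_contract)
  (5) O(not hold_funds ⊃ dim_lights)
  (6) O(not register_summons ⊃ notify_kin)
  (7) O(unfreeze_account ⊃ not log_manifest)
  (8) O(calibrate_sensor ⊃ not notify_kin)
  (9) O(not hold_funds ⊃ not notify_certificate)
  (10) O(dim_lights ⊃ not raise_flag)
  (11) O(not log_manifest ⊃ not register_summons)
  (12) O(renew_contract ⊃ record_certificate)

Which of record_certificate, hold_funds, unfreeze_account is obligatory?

hold_funds

Premise 1, F(not calibrate_sensor), is equivalent to O(calibrate_sensor).
Premise 8 is O(calibrate_sensor ⊃ not notify_kin); since O(calibrate_sensor), deontic closure gives O(not notify_kin).
Premise 6, O(not register_summons ⊃ notify_kin), contraposes to O(not notify_kin ⊃ register_summons); with O(not notify_kin) we get O(register_summons).
Premise 11, O(not log_manifest ⊃ not register_summons), contraposes to O(register_summons ⊃ log_manifest); with O(register_summons) we get O(log_manifest).
Premise 7, O(unfreeze_account ⊃ not log_manifest), contraposes to O(log_manifest ⊃ not unfreeze_account); with O(log_manifest) we get O(not unfreeze_account).
The contrapositive of premise 2 (O(dim_lights ⊃ unfreeze_account)) is O(not unfreeze_account ⊃ not dim_lights), and O(not unfreeze_account) is already established, so O(not dim_lights).
Premise 5, O(not hold_funds ⊃ dim_lights), contraposes to O(not dim_lights ⊃ hold_funds); with O(not dim_lights) we get O(hold_funds).
So O(hold_funds) holds — hold_funds is obligatory. None of the other listed options is made obligatory by any chain of premises.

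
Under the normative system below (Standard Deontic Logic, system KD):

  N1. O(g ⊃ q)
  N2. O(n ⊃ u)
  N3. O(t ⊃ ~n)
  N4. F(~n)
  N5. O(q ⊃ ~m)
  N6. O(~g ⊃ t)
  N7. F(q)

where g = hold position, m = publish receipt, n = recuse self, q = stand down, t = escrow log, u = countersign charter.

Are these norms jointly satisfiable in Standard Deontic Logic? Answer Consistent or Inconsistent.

Inconsistent

F(q) at premise 7 means O(~q).
Premise 1, O(g ⊃ q), contraposes to O(~q ⊃ ~g); with O(~q) we get O(~g).
Premise 6 is O(~g ⊃ t); since O(~g), deontic closure gives O(t).
Applying K to premise 3 (O(t ⊃ ~n)) and O(t) yields O(~n).
Yet premise 4 is F(~n), i.e. O(n).
We now have both O(~n) and O(n) — n is simultaneously obligatory and forbidden, violating the D-axiom.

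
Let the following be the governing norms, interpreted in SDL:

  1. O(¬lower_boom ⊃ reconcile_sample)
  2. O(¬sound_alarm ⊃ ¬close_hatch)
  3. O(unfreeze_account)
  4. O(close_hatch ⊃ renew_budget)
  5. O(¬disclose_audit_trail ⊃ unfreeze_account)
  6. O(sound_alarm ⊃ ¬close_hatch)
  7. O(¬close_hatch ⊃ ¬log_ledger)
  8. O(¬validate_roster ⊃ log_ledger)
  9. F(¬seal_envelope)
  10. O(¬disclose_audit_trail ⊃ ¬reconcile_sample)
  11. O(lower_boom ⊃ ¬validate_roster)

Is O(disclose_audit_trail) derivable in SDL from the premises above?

Premises 6 and 2 cover both cases: O(sound_alarm ⊃ ¬close_hatch) and O(¬sound_alarm ⊃ ¬close_hatch). Since sound_alarm ∨ ¬sound_alarm is a tautology, O(¬close_hatch) follows.
Applying K to premise 7 (O(¬close_hatch ⊃ ¬log_ledger)) and O(¬close_hatch) yields O(¬log_ledger).
Premise 8, O(¬validate_roster ⊃ log_ledger), contraposes to O(¬log_ledger ⊃ validate_roster); with O(¬log_ledger) we get O(validate_roster).
Premise 11, O(lower_boom ⊃ ¬validate_roster), contraposes to O(validate_roster ⊃ ¬lower_boom); with O(validate_roster) we get O(¬lower_boom).
Applying K to premise 1 (O(¬lower_boom ⊃ reconcile_sample)) and O(¬lower_boom) yields O(reconcile_sample).
Premise 10, O(¬disclose_audit_trail ⊃ ¬reconcile_sample), contraposes to O(reconcile_sample ⊃ disclose_audit_trail); with O(reconcile_sample) we get O(disclose_audit_trail).
Premises 3, 4, 5, 9 do not contribute to this derivation.
So O(disclose_audit_trail) follows.

Yes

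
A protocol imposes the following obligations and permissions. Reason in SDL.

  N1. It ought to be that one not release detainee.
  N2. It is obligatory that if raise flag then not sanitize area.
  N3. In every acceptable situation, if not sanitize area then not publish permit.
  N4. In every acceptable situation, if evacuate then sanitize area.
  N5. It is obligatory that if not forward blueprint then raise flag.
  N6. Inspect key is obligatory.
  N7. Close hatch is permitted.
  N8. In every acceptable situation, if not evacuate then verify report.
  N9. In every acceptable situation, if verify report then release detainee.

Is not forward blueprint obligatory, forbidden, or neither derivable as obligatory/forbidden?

From premise 1 we have O(¬release_detainee).
Premise 9 is O(verify_report → release_detainee); contrapositively O(¬release_detainee → ¬verify_report). Since O(¬release_detainee) holds, K gives O(¬verify_report).
Premise 8, O(¬evacuate → verify_report), contraposes to O(¬verify_report → evacuate); with O(¬verify_report) we get O(evacuate).
Applying K to premise 4 (O(evacuate → sanitize_area)) and O(evacuate) yields O(sanitize_area).
Premise 2, O(raise_flag → ¬sanitize_area), contraposes to O(sanitize_area → ¬raise_flag); with O(sanitize_area) we get O(¬raise_flag).
Premise 5, O(¬forward_blueprint → raise_flag), contraposes to O(¬raise_flag → forward_blueprint); with O(¬raise_flag) we get O(forward_blueprint).
Premises 3, 6, 7 do not contribute to this derivation.
Thus O(forward_blueprint), which is F(¬forward_blueprint): ¬forward_blueprint is forbidden.

Forbidden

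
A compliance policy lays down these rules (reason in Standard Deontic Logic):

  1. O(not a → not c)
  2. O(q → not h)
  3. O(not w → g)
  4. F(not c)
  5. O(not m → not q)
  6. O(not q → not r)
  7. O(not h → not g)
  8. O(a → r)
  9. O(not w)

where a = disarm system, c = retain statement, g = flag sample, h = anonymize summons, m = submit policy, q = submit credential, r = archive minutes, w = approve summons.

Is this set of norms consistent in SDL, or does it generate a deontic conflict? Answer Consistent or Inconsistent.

Premise 9 gives O(not w).
With premise 3, O(not w → g), the K-axiom yields O(g).
The contrapositive of premise 7 (O(not h → not g)) is O(g → h), and O(g) is already established, so O(h).
Premise 2, O(q → not h), contraposes to O(h → not q); with O(h) we get O(not q).
Applying K to premise 6 (O(not q → not r)) and O(not q) yields O(not r).
Premise 8 is O(a → r); contrapositively O(not r → not a). Since O(not r) holds, K gives O(not a).
Premise 1 is O(not a → not c); since O(not a), deontic closure gives O(not c).
However, F(not c) at premise 4 amounts to O(c).
We now have both O(not c) and O(c) — c is simultaneously obligatory and forbidden, violating the D-axiom.

Inconsistent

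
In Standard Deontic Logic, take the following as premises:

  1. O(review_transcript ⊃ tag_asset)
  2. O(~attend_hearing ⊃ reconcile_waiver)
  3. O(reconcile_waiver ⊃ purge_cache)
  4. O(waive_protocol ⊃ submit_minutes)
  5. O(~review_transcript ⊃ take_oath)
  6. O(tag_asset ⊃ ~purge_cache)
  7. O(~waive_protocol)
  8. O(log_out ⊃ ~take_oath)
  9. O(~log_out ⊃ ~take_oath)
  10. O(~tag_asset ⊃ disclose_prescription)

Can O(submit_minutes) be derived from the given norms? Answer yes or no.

Premise 4 is O(waive_protocol ⊃ submit_minutes), but O(waive_protocol) is not derivable from the premises, so it does not yield O(submit_minutes).
No other premise forces O(submit_minutes). An ideal world satisfying every premise can still have submit_minutes false, so O(submit_minutes) is not derivable.

No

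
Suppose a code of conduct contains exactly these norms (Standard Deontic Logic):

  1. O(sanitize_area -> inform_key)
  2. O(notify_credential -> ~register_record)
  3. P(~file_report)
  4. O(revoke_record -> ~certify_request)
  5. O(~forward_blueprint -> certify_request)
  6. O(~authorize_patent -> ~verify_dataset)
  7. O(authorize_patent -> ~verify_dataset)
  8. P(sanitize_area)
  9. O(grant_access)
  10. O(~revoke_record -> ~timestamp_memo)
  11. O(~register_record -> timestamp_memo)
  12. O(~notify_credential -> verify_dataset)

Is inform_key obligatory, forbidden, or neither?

Premise 1 is O(sanitize_area -> inform_key), but O(sanitize_area) is not derivable from the premises (the permission P(sanitize_area) asserts only ~O(~sanitize_area), not O(sanitize_area)), so it does not yield O(inform_key).
No premise or chain of K-axiom applications forces O(inform_key), and none forces O(~inform_key). So inform_key is neither obligatory nor forbidden under these norms.

Neither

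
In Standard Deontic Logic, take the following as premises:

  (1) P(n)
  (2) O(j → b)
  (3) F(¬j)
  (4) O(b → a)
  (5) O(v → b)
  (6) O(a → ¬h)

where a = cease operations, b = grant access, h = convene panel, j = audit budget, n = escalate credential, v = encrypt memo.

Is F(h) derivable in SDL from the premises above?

Yes

Premise 3, F(¬j), is equivalent to O(j).
Applying K to premise 2 (O(j → b)) and O(j) yields O(b).
From O(b) and premise 4, O(b → a), we obtain O(a).
With premise 6, O(a → ¬h), the K-axiom yields O(¬h).
Premises 1, 5 do not contribute to this derivation.
So O(¬h) holds, i.e. F(h). The claim follows.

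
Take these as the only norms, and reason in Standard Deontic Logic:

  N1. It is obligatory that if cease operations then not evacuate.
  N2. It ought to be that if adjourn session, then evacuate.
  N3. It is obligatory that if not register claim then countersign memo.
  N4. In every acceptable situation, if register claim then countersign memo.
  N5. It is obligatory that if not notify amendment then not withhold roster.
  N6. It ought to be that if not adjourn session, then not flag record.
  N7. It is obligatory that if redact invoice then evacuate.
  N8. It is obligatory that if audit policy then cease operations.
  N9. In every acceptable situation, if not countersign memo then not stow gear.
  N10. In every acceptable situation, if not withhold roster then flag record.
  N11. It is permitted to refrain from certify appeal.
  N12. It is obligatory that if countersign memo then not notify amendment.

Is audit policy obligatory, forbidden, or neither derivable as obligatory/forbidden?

Premises 3 and 4 cover both cases: O(¬register_claim → countersign_memo) and O(register_claim → countersign_memo). Since ¬register_claim ∨ register_claim is a tautology, O(countersign_memo) follows.
With premise 12, O(countersign_memo → ¬notify_amendment), the K-axiom yields O(¬notify_amendment).
From O(¬notify_amendment) and premise 5, O(¬notify_amendment → ¬withhold_roster), we obtain O(¬withhold_roster).
With premise 10, O(¬withhold_roster → flag_record), the K-axiom yields O(flag_record).
Premise 6 is O(¬adjourn_session → ¬flag_record); contrapositively O(flag_record → adjourn_session). Since O(flag_record) holds, K gives O(adjourn_session).
Premise 2 is O(adjourn_session → evacuate); since O(adjourn_session), deontic closure gives O(evacuate).
Premise 1 is O(cease_operations → ¬evacuate); contrapositively O(evacuate → ¬cease_operations). Since O(evacuate) holds, K gives O(¬cease_operations).
Premise 8, O(audit_policy → cease_operations), contraposes to O(¬cease_operations → ¬audit_policy); with O(¬cease_operations) we get O(¬audit_policy).
Premises 7, 9, 11 do not contribute to this derivation.
Thus O(¬audit_policy), which is F(audit_policy): audit_policy is forbidden.

Forbidden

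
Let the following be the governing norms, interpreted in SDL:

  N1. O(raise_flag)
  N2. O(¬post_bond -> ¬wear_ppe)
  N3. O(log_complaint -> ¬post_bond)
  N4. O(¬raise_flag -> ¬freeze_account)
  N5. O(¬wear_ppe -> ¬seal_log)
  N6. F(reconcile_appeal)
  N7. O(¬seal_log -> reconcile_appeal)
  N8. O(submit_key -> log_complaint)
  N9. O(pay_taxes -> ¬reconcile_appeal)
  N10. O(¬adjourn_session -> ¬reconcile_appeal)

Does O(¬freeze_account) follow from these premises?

Premise 4 is O(¬raise_flag -> ¬freeze_account), but O(¬raise_flag) is not derivable from the premises, so it does not yield O(¬freeze_account).
No other premise forces O(¬freeze_account). An ideal world satisfying every premise can still have ¬freeze_account false, so O(¬freeze_account) is not derivable.

No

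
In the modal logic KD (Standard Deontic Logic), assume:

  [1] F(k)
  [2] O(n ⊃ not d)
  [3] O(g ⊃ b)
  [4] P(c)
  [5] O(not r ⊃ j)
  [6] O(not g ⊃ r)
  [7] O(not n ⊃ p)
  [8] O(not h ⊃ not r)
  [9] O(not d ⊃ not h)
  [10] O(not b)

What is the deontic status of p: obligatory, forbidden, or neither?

Obligatory

Premise 10 gives O(not b).
Premise 3, O(g ⊃ b), contraposes to O(not b ⊃ not g); with O(not b) we get O(not g).
From O(not g) and premise 6, O(not g ⊃ r), we obtain O(r).
Premise 8 is O(not h ⊃ not r); contrapositively O(r ⊃ h). Since O(r) holds, K gives O(h).
Premise 9 is O(not d ⊃ not h); contrapositively O(h ⊃ d). Since O(h) holds, K gives O(d).
The contrapositive of premise 2 (O(n ⊃ not d)) is O(d ⊃ not n), and O(d) is already established, so O(not n).
From O(not n) and premise 7, O(not n ⊃ p), we obtain O(p).
Premises 1, 4, 5 do not contribute to this derivation.
Hence p is obligatory.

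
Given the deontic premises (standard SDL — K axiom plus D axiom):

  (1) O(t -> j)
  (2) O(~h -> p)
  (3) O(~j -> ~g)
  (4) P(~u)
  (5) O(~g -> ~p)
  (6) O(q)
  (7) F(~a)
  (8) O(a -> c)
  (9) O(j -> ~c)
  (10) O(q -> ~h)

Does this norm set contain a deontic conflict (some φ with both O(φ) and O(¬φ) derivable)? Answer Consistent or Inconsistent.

Premise 6 gives O(q).
With premise 10, O(q -> ~h), the K-axiom yields O(~h).
With premise 2, O(~h -> p), the K-axiom yields O(p).
The contrapositive of premise 5 (O(~g -> ~p)) is O(p -> g), and O(p) is already established, so O(g).
The contrapositive of premise 3 (O(~j -> ~g)) is O(g -> j), and O(g) is already established, so O(j).
From O(j) and premise 9, O(j -> ~c), we obtain O(~c).
Premise 8, O(a -> c), contraposes to O(~c -> ~a); with O(~c) we get O(~a).
However, F(~a) at premise 7 amounts to O(a).
We now have both O(~a) and O(a) — a is simultaneously obligatory and forbidden, violating the D-axiom.

Inconsistent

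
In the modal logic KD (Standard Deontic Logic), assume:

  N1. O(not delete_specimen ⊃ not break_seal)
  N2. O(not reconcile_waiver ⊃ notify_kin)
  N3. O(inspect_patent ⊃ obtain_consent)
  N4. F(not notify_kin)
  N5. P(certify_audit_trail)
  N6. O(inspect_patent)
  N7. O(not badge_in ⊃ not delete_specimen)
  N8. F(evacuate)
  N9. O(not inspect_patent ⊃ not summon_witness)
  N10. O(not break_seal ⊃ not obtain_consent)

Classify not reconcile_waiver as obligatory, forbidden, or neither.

Premise 2 is O(not reconcile_waiver ⊃ notify_kin); even if O(notify_kin) held, inferring O(not reconcile_waiver) would be affirming the consequent — invalid.
No premise or chain of K-axiom applications forces O(not reconcile_waiver), and none forces O(reconcile_waiver). So not reconcile_waiver is neither obligatory nor forbidden under these norms.

Neither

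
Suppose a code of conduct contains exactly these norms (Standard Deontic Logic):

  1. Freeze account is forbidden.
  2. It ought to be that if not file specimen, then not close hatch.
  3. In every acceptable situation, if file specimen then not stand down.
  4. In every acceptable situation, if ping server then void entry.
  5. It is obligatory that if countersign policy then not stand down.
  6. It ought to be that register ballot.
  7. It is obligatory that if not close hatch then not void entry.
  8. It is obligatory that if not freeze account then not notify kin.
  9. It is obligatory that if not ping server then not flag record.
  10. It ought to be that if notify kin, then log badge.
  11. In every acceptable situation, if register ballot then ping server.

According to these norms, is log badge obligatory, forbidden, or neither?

Neither

Premise 10 is O(notify_kin → log_badge), but O(notify_kin) is not derivable from the premises, so it does not yield O(log_badge).
No premise or chain of K-axiom applications forces O(log_badge), and none forces O(¬log_badge). So log_badge is neither obligatory nor forbidden under these norms.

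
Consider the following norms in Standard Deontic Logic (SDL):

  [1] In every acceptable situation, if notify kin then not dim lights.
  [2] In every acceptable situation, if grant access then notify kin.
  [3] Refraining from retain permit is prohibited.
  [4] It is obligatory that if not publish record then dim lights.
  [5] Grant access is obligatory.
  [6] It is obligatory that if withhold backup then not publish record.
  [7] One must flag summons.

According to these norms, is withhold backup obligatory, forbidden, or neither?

Forbidden

Premise 5 states O(grant_access) outright.
With premise 2, O(grant_access → notify_kin), the K-axiom yields O(notify_kin).
From O(notify_kin) and premise 1, O(notify_kin → ¬dim_lights), we obtain O(¬dim_lights).
Premise 4 is O(¬publish_record → dim_lights); contrapositively O(¬dim_lights → publish_record). Since O(¬dim_lights) holds, K gives O(publish_record).
Premise 6, O(withhold_backup → ¬publish_record), contraposes to O(publish_record → ¬withhold_backup); with O(publish_record) we get O(¬withhold_backup).
Premises 3, 7 do not contribute to this derivation.
Thus O(¬withhold_backup), which is F(withhold_backup): withhold_backup is forbidden.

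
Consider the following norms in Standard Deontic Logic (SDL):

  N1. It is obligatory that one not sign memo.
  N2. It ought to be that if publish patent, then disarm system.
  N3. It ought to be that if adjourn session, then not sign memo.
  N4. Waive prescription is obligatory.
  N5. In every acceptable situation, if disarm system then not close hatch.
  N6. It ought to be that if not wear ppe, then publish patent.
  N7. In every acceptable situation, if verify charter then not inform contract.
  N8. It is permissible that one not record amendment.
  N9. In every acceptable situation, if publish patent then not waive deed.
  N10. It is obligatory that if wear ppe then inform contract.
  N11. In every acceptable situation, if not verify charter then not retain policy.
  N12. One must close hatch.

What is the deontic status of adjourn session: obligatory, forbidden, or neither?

Premise 3 is O(adjourn_session → ¬sign_memo); even if O(¬sign_memo) held, inferring O(adjourn_session) would be affirming the consequent — invalid.
No premise or chain of K-axiom applications forces O(adjourn_session), and none forces O(¬adjourn_session). So adjourn_session is neither obligatory nor forbidden under these norms.

Neither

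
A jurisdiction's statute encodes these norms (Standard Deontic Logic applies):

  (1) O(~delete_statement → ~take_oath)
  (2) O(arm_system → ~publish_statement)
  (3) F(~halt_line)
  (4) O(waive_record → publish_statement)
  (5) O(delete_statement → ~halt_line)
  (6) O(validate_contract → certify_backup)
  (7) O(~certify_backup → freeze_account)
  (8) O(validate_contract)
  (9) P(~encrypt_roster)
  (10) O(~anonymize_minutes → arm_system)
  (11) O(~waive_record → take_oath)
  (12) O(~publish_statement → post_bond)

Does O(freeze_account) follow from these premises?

No

Premise 7 is O(~certify_backup → freeze_account), but O(~certify_backup) is not derivable from the premises, so it does not yield O(freeze_account).
No other premise forces O(freeze_account). An ideal world satisfying every premise can still have freeze_account false, so O(freeze_account) is not derivable.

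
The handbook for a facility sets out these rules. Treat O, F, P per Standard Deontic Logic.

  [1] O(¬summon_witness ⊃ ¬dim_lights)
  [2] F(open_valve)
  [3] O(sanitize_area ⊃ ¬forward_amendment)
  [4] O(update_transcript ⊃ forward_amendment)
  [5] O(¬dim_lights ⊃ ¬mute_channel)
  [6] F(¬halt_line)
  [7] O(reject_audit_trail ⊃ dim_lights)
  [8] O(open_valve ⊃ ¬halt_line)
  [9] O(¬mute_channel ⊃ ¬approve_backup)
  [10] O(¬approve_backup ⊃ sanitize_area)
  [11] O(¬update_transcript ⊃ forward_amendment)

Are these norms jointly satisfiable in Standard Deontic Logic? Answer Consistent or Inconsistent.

Consistent

Premise 8 is O(open_valve ⊃ ¬halt_line), but O(open_valve) is not derivable from the premises, so it does not yield O(¬halt_line).
So O(¬halt_line) is not derivable, and the apparent clash with O(halt_line) does not arise.
A world satisfying every obligation exists (e.g. approve_backup=true, dim_lights=true, forward_amendment=true, halt_line=true, mute_channel=true, open_valve=false, reject_audit_trail=false, sanitize_area=false, summon_witness=true, update_transcript=false); no atom is both obligatory and forbidden, so the set is consistent.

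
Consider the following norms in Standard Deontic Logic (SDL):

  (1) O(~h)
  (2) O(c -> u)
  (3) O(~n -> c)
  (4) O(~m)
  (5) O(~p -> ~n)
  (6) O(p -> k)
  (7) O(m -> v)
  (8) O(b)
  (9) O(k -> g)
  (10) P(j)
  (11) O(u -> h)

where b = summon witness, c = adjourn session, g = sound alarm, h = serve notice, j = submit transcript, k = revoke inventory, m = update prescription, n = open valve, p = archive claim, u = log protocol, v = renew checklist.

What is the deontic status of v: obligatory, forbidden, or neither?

Premise 7 is O(m -> v), but O(m) is not derivable from the premises, so it does not yield O(v).
No premise or chain of K-axiom applications forces O(v), and none forces O(~v). So v is neither obligatory nor forbidden under these norms.

Neither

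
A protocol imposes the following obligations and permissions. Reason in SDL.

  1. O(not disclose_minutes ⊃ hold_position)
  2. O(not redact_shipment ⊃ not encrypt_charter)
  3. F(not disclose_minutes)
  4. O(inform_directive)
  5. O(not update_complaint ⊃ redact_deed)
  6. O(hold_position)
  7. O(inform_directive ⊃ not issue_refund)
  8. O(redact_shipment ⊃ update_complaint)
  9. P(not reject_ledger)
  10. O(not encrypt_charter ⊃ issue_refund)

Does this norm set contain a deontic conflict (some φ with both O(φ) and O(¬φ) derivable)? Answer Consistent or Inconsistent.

Consistent

Premise 1 is O(not disclose_minutes ⊃ hold_position); even if O(hold_position) held, inferring O(not disclose_minutes) would be affirming the consequent — invalid.
So O(not disclose_minutes) is not derivable, and the apparent clash with O(disclose_minutes) does not arise.
A world satisfying every obligation exists (e.g. disclose_minutes=true, encrypt_charter=true, hold_position=true, inform_directive=true, issue_refund=false, redact_deed=false, redact_shipment=true, reject_ledger=false, update_complaint=true); no atom is both obligatory and forbidden, so the set is consistent.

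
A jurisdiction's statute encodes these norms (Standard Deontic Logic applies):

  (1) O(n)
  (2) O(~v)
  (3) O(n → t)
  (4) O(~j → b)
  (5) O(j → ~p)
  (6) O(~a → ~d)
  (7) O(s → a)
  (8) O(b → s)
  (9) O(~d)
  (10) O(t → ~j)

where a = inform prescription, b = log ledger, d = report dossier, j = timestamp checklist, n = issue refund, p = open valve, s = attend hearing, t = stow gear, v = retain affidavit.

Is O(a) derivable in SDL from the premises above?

Yes

Premise 1 gives O(n).
From O(n) and premise 3, O(n → t), we obtain O(t).
With premise 10, O(t → ~j), the K-axiom yields O(~j).
Applying K to premise 4 (O(~j → b)) and O(~j) yields O(b).
From O(b) and premise 8, O(b → s), we obtain O(s).
Premise 7 is O(s → a); since O(s), deontic closure gives O(a).
Premises 2, 5, 6, 9 do not contribute to this derivation.
So O(a) follows.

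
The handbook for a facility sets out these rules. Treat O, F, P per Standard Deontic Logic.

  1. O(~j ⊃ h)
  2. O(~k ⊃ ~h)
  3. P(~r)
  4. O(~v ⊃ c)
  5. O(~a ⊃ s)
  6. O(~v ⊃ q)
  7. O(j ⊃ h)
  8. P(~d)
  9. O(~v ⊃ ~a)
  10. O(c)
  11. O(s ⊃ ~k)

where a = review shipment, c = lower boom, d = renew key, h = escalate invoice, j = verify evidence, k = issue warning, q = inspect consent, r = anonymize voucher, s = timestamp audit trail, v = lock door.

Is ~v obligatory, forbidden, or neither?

By case analysis on ~j: premise 1 gives O(~j ⊃ h) and premise 7 gives O(j ⊃ h), so O(h) either way.
The contrapositive of premise 2 (O(~k ⊃ ~h)) is O(h ⊃ k), and O(h) is already established, so O(k).
The contrapositive of premise 11 (O(s ⊃ ~k)) is O(k ⊃ ~s), and O(k) is already established, so O(~s).
Premise 5 is O(~a ⊃ s); contrapositively O(~s ⊃ a). Since O(~s) holds, K gives O(a).
Premise 9, O(~v ⊃ ~a), contraposes to O(a ⊃ v); with O(a) we get O(v).
Premises 3, 4, 6, 8, 10 do not contribute to this derivation.
Thus O(v), which is F(~v): ~v is forbidden.

Forbidden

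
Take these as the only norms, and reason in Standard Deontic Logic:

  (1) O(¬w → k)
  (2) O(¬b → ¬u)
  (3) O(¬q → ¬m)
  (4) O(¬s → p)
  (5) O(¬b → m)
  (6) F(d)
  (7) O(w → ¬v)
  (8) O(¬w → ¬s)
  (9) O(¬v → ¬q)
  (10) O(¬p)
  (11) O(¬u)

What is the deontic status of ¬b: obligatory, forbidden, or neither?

Forbidden

Premise 10 gives O(¬p).
Premise 4, O(¬s → p), contraposes to O(¬p → s); with O(¬p) we get O(s).
Premise 8, O(¬w → ¬s), contraposes to O(s → w); with O(s) we get O(w).
Premise 7 is O(w → ¬v); since O(w), deontic closure gives O(¬v).
With premise 9, O(¬v → ¬q), the K-axiom yields O(¬q).
Premise 3 is O(¬q → ¬m); since O(¬q), deontic closure gives O(¬m).
The contrapositive of premise 5 (O(¬b → m)) is O(¬m → b), and O(¬m) is already established, so O(b).
Premises 1, 2, 6, 11 do not contribute to this derivation.
Thus O(b), which is F(¬b): ¬b is forbidden.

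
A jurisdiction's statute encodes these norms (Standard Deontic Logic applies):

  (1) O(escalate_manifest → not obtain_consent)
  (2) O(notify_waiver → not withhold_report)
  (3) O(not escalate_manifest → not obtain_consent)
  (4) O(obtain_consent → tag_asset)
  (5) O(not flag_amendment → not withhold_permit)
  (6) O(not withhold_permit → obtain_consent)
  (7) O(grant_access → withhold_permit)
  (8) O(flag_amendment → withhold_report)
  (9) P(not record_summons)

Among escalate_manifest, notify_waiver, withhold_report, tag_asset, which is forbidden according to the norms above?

notify_waiver

By case analysis on not escalate_manifest: premise 3 gives O(not escalate_manifest → not obtain_consent) and premise 1 gives O(escalate_manifest → not obtain_consent), so O(not obtain_consent) either way.
Premise 6, O(not withhold_permit → obtain_consent), contraposes to O(not obtain_consent → withhold_permit); with O(not obtain_consent) we get O(withhold_permit).
Premise 5 is O(not flag_amendment → not withhold_permit); contrapositively O(withhold_permit → flag_amendment). Since O(withhold_permit) holds, K gives O(flag_amendment).
From O(flag_amendment) and premise 8, O(flag_amendment → withhold_report), we obtain O(withhold_report).
Premise 2 is O(notify_waiver → not withhold_report); contrapositively O(withhold_report → not notify_waiver). Since O(withhold_report) holds, K gives O(not notify_waiver).
So O(not notify_waiver) holds, i.e. notify_waiver is forbidden. None of the other listed options is forbidden under the premises.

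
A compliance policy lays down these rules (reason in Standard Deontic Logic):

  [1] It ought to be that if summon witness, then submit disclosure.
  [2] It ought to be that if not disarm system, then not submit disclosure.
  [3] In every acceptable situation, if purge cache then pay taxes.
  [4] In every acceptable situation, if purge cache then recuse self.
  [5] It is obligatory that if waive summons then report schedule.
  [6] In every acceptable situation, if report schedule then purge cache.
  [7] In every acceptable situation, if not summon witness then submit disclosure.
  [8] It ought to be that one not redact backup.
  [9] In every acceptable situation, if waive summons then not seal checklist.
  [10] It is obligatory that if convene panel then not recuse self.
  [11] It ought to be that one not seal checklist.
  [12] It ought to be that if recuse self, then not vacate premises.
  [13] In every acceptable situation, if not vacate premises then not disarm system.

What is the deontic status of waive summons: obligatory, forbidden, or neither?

Forbidden

Premises 7 and 1 cover both cases: O(¬summon_witness → submit_disclosure) and O(summon_witness → submit_disclosure). Since ¬summon_witness ∨ summon_witness is a tautology, O(submit_disclosure) follows.
Premise 2, O(¬disarm_system → ¬submit_disclosure), contraposes to O(submit_disclosure → disarm_system); with O(submit_disclosure) we get O(disarm_system).
Premise 13 is O(¬vacate_premises → ¬disarm_system); contrapositively O(disarm_system → vacate_premises). Since O(disarm_system) holds, K gives O(vacate_premises).
The contrapositive of premise 12 (O(recuse_self → ¬vacate_premises)) is O(vacate_premises → ¬recuse_self), and O(vacate_premises) is already established, so O(¬recuse_self).
Premise 4 is O(purge_cache → recuse_self); contrapositively O(¬recuse_self → ¬purge_cache). Since O(¬recuse_self) holds, K gives O(¬purge_cache).
Premise 6, O(report_schedule → purge_cache), contraposes to O(¬purge_cache → ¬report_schedule); with O(¬purge_cache) we get O(¬report_schedule).
Premise 5, O(waive_summons → report_schedule), contraposes to O(¬report_schedule → ¬waive_summons); with O(¬report_schedule) we get O(¬waive_summons).
Premises 3, 8, 9, 10, 11 do not contribute to this derivation.
Thus O(¬waive_summons), which is F(waive_summons): waive_summons is forbidden.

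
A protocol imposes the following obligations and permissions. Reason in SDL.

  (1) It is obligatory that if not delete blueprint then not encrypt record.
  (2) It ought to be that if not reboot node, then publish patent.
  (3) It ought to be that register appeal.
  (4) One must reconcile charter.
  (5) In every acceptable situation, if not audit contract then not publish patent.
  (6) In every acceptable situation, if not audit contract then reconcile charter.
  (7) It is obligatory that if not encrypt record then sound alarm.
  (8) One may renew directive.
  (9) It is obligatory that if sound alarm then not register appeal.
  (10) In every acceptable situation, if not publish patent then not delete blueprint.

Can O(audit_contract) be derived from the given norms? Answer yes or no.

Yes

Premise 3 gives O(register_appeal).
The contrapositive of premise 9 (O(sound_alarm → ¬register_appeal)) is O(register_appeal → ¬sound_alarm), and O(register_appeal) is already established, so O(¬sound_alarm).
Premise 7, O(¬encrypt_record → sound_alarm), contraposes to O(¬sound_alarm → encrypt_record); with O(¬sound_alarm) we get O(encrypt_record).
Premise 1 is O(¬delete_blueprint → ¬encrypt_record); contrapositively O(encrypt_record → delete_blueprint). Since O(encrypt_record) holds, K gives O(delete_blueprint).
The contrapositive of premise 10 (O(¬publish_patent → ¬delete_blueprint)) is O(delete_blueprint → publish_patent), and O(delete_blueprint) is already established, so O(publish_patent).
Premise 5 is O(¬audit_contract → ¬publish_patent); contrapositively O(publish_patent → audit_contract). Since O(publish_patent) holds, K gives O(audit_contract).
Premises 2, 4, 6, 8 do not contribute to this derivation.
So O(audit_contract) follows.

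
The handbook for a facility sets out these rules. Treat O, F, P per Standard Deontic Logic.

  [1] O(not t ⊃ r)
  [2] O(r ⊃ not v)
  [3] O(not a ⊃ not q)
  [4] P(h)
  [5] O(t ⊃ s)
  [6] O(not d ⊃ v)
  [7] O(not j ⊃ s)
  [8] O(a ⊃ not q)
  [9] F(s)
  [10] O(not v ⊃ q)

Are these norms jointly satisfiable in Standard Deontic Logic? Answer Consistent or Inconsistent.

Premises 3 and 8 cover both cases: O(not a ⊃ not q) and O(a ⊃ not q). Since not a ∨ a is a tautology, O(not q) follows.
Premise 10, O(not v ⊃ q), contraposes to O(not q ⊃ v); with O(not q) we get O(v).
Premise 2 is O(r ⊃ not v); contrapositively O(v ⊃ not r). Since O(v) holds, K gives O(not r).
The contrapositive of premise 1 (O(not t ⊃ r)) is O(not r ⊃ t), and O(not r) is already established, so O(t).
With premise 5, O(t ⊃ s), the K-axiom yields O(s).
However, F(s) at premise 9 amounts to O(not s).
We now have both O(s) and O(not s) — s is simultaneously obligatory and forbidden, violating the D-axiom.

Inconsistent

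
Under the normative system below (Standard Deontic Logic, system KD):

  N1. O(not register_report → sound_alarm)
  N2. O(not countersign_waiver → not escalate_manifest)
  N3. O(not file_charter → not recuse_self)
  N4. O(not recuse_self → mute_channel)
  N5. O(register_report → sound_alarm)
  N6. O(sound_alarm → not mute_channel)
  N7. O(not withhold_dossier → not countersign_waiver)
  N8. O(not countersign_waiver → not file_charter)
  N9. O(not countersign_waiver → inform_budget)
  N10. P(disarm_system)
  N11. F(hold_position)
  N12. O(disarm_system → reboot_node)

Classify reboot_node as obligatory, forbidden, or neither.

Neither

Premise 12 is O(disarm_system → reboot_node), but O(disarm_system) is not derivable from the premises (the permission P(disarm_system) asserts only not O(not disarm_system), not O(disarm_system)), so it does not yield O(reboot_node).
No premise or chain of K-axiom applications forces O(reboot_node), and none forces O(not reboot_node). So reboot_node is neither obligatory nor forbidden under these norms.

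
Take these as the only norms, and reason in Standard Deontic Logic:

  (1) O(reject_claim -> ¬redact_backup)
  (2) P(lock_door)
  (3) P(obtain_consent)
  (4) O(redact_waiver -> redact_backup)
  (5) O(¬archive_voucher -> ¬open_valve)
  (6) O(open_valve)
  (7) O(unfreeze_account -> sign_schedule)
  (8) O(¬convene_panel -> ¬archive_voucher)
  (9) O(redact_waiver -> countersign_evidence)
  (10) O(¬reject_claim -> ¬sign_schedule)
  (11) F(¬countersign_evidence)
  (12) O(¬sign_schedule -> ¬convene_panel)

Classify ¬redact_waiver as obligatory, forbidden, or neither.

Obligatory

Premise 6 gives O(open_valve).
The contrapositive of premise 5 (O(¬archive_voucher -> ¬open_valve)) is O(open_valve -> archive_voucher), and O(open_valve) is already established, so O(archive_voucher).
Premise 8 is O(¬convene_panel -> ¬archive_voucher); contrapositively O(archive_voucher -> convene_panel). Since O(archive_voucher) holds, K gives O(convene_panel).
Premise 12 is O(¬sign_schedule -> ¬convene_panel); contrapositively O(convene_panel -> sign_schedule). Since O(convene_panel) holds, K gives O(sign_schedule).
Premise 10 is O(¬reject_claim -> ¬sign_schedule); contrapositively O(sign_schedule -> reject_claim). Since O(sign_schedule) holds, K gives O(reject_claim).
Applying K to premise 1 (O(reject_claim -> ¬redact_backup)) and O(reject_claim) yields O(¬redact_backup).
The contrapositive of premise 4 (O(redact_waiver -> redact_backup)) is O(¬redact_backup -> ¬redact_waiver), and O(¬redact_backup) is already established, so O(¬redact_waiver).
Premises 2, 3, 7, 9, 11 do not contribute to this derivation.
Hence ¬redact_waiver is obligatory.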